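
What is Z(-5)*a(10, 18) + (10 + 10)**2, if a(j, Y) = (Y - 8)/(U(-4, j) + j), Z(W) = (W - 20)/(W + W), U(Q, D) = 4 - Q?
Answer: 7225/18 ≈ 401.39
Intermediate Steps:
Z(W) = (-20 + W)/(2*W) (Z(W) = (-20 + W)/((2*W)) = (-20 + W)*(1/(2*W)) = (-20 + W)/(2*W))
a(j, Y) = (-8 + Y)/(8 + j) (a(j, Y) = (Y - 8)/((4 - 1*(-4)) + j) = (-8 + Y)/((4 + 4) + j) = (-8 + Y)/(8 + j))
Z(-5)*a(10, 18) + (10 + 10)**2 = ((1/2)*(-20 - 5)/(-5))*((-8 + 18)/(8 + 10)) + (10 + 10)**2 = ((1/2)*(-1/5)*(-25))*(10/18) + 20**2 = 5*((1/18)*10)/2 + 400 = (5/2)*(5/9) + 400 = 25/18 + 400 = 7225/18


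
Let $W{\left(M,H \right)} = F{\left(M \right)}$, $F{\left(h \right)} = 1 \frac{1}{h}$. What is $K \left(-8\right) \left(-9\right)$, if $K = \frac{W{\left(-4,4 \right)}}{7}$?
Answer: $- \frac{18}{7} \approx -2.5714$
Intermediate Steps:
$F{\left(h \right)} = \frac{1}{h}$
$W{\left(M,H \right)} = \frac{1}{M}$
$K = - \frac{1}{28}$ ($K = \frac{1}{\left(-4\right) 7} = \left(- \frac{1}{4}\right) \frac{1}{7} = - \frac{1}{28} \approx -0.035714$)
$K \left(-8\right) \left(-9\right) = \left(- \frac{1}{28}\right) \left(-8\right) \left(-9\right) = \frac{2}{7} \left(-9\right) = - \frac{18}{7}$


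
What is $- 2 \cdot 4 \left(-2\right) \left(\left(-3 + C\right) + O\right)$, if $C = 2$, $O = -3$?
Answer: $-64$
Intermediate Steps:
$- 2 \cdot 4 \left(-2\right) \left(\left(-3 + C\right) + O\right) = - 2 \cdot 4 \left(-2\right) \left(\left(-3 + 2\right) - 3\right) = \left(-2\right) \left(-8\right) \left(-1 - 3\right) = 16 \left(-4\right) = -64$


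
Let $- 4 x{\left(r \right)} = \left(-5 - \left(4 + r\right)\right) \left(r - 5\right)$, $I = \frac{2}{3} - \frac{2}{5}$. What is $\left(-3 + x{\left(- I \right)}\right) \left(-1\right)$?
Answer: $\frac{13049}{900} \approx 14.499$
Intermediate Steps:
$I = \frac{4}{15}$ ($I = 2 \cdot \frac{1}{3} - \frac{2}{5} = \frac{2}{3} - \frac{2}{5} = \frac{4}{15} \approx 0.26667$)
$x{\left(r \right)} = - \frac{\left(-9 - r\right) \left(-5 + r\right)}{4}$ ($x{\left(r \right)} = - \frac{\left(-5 - \left(4 + r\right)\right) \left(r - 5\right)}{4} = - \frac{\left(-9 - r\right) \left(-5 + r\right)}{4}$)
$\left(-3 + x{\left(- I \right)}\right) \left(-1\right) = \left(-3 - \left(\frac{691}{60} - \frac{4}{225}\right)\right) \left(-1\right) = \left(-3 - \frac{10349}{900}\right) \left(-1\right) = \left(- \frac{13049}{900}\right) \left(-1\right) = \frac{13049}{900}$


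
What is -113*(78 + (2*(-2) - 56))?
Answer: -2034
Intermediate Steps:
-113*(78 + (2*(-2) - 56)) = -113*(78 + (-4 - 56)) = -113*(78 - 60) = -113*18 = -2034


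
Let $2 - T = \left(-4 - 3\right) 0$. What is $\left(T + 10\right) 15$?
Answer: $180$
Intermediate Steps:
$T = 2$ ($T = 2 - \left(-4 - 3\right) 0 = 2 - \left(-7\right) 0 = 2 - 0 = 2 + 0 = 2$)
$\left(T + 10\right) 15 = \left(2 + 10\right) 15 = 12 \cdot 15 = 180$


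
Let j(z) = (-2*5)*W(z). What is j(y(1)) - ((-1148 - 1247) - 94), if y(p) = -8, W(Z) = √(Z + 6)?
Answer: 2489 - 10*I*√2 ≈ 2489.0 - 14.142*I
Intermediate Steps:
W(Z) = √(6 + Z)
j(z) = -10*√(6 + z) (j(z) = (-2*5)*√(6 + z) = -10*√(6 + z))
j(y(1)) - ((-1148 - 1247) - 94) = -10*√(6 - 8) - ((-1148 - 1247) - 94) = -10*I*√2 - (-2395 - 94) = -10*I*√2 - 1*(-2489) = -10*I*√2 + 2489 = 2489 - 10*I*√2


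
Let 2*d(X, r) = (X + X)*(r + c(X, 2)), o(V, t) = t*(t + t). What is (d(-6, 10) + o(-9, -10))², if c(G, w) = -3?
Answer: 24964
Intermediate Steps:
o(V, t) = 2*t² (o(V, t) = t*(2*t) = 2*t²)
d(X, r) = X*(-3 + r) (d(X, r) = ((X + X)*(r - 3))/2 = ((2*X)*(-3 + r))/2 = (2*X*(-3 + r))/2 = X*(-3 + r))
(d(-6, 10) + o(-9, -10))² = (-6*(-3 + 10) + 2*(-10)²)² = (-6*7 + 2*100)² = (-42 + 200)² = 158² = 24964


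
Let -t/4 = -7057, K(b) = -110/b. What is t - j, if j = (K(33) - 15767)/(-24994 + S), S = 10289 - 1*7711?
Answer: 1898229233/67248 ≈ 28227.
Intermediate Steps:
S = 2578 (S = 10289 - 7711 = 2578)
j = 47311/67248 (j = (-110/33 - 15767)/(-24994 + 2578) = (-110*1/33 - 15767)/(-22416) = (-10/3 - 15767)*(-1/22416) = -47311/3*(-1/22416) = 47311/67248 ≈ 0.70353)
t = 28228 (t = -4*(-7057) = 28228)
t - j = 28228 - 1*47311/67248 = 28228 - 47311/67248 = 1898229233/67248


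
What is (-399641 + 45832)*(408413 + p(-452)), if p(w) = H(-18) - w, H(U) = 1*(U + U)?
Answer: -144647379661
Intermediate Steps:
H(U) = 2*U (H(U) = 1*(2*U) = 2*U)
p(w) = -36 - w (p(w) = 2*(-18) - w = -36 - w)
(-399641 + 45832)*(408413 + p(-452)) = (-399641 + 45832)*(408413 + (-36 - 1*(-452))) = -353809*(408413 + (-36 + 452)) = -353809*(408413 + 416) = -353809*408829 = -144647379661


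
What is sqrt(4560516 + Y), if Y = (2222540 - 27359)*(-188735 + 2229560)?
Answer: 3*sqrt(497776091649) ≈ 2.1166e+6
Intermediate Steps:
Y = 4479980264325 (Y = 2195181*2040825 = 4479980264325)
sqrt(4560516 + Y) = sqrt(4560516 + 4479980264325) = sqrt(4479984824841) = 3*sqrt(497776091649)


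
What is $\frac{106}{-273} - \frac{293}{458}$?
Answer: $- \frac{128537}{125034} \approx -1.028$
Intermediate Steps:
$\frac{106}{-273} - \frac{293}{458} = 106 \left(- \frac{1}{273}\right) - \frac{293}{458} = - \frac{106}{273} - \frac{293}{458} = - \frac{128537}{125034}$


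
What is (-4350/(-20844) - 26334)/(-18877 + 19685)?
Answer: -91483591/2806992 ≈ -32.591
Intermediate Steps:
(-4350/(-20844) - 26334)/(-18877 + 19685) = (-4350*(-1/20844) - 26334)/808 = (725/3474 - 26334)*(1/808) = -91483591/3474*1/808 = -91483591/2806992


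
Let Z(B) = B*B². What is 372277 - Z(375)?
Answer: -52362098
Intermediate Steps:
Z(B) = B³
372277 - Z(375) = 372277 - 1*375³ = 372277 - 1*52734375 = 372277 - 52734375 = -52362098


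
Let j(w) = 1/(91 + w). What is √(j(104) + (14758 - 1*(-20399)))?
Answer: 8*√20888205/195 ≈ 187.50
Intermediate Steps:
√(j(104) + (14758 - 1*(-20399))) = √(1/(91 + 104) + (14758 - 1*(-20399))) = √(1/195 + (14758 + 20399)) = √(1/195 + 35157) = √(6855616/195) = 8*√20888205/195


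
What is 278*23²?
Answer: 147062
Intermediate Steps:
278*23² = 278*529 = 147062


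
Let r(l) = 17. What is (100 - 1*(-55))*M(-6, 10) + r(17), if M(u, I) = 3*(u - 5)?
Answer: -5098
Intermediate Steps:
M(u, I) = -15 + 3*u (M(u, I) = 3*(-5 + u) = -15 + 3*u)
(100 - 1*(-55))*M(-6, 10) + r(17) = (100 - 1*(-55))*(-15 + 3*(-6)) + 17 = (100 + 55)*(-15 - 18) + 17 = 155*(-33) + 17 = -5115 + 17 = -5098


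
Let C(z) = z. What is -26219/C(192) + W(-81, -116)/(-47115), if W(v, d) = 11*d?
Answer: -411687731/3015360 ≈ -136.53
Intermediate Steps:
-26219/C(192) + W(-81, -116)/(-47115) = -26219/192 + (11*(-116))/(-47115) = -26219*1/192 - 1276*(-1/47115) = -26219/192 + 1276/47115 = -411687731/3015360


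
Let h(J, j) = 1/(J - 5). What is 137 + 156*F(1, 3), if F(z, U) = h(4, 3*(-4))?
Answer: -19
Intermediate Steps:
h(J, j) = 1/(-5 + J)
F(z, U) = -1 (F(z, U) = 1/(-5 + 4) = 1/(-1) = -1)
137 + 156*F(1, 3) = 137 + 156*(-1) = 137 - 156 = -19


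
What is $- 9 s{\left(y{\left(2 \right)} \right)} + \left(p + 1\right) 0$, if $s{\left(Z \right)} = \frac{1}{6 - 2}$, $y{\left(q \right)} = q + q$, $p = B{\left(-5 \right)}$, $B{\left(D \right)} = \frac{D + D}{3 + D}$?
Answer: $- \frac{9}{4} \approx -2.25$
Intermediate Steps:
$B{\left(D \right)} = \frac{2 D}{3 + D}$
$p = 5$ ($p = 2 \left(-5\right) \frac{1}{3 - 5} = 2 \left(-5\right) \frac{1}{-2} = 2 \left(-5\right) \left(- \frac{1}{2}\right) = 5$)
$y{\left(q \right)} = 2 q$
$s{\left(Z \right)} = \frac{1}{4}$
$- 9 s{\left(y{\left(2 \right)} \right)} + \left(p + 1\right) 0 = \left(-9\right) \frac{1}{4} + \left(5 + 1\right) 0 = - \frac{9}{4} + 6 \cdot 0 = - \frac{9}{4} + 0 = - \frac{9}{4}$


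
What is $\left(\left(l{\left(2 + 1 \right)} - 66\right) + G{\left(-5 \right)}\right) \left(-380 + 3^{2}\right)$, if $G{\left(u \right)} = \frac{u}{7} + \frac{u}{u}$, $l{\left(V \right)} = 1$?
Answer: $24009$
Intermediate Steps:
$G{\left(u \right)} = 1 + \frac{u}{7}$ ($G{\left(u \right)} = u \frac{1}{7} + 1 = \frac{u}{7} + 1 = 1 + \frac{u}{7}$)
$\left(\left(l{\left(2 + 1 \right)} - 66\right) + G{\left(-5 \right)}\right) \left(-380 + 3^{2}\right) = \left(\left(1 - 66\right) + \left(1 + \frac{1}{7} \left(-5\right)\right)\right) \left(-380 + 3^{2}\right) = \left(-65 + \left(1 - \frac{5}{7}\right)\right) \left(-380 + 9\right) = \left(-65 + \frac{2}{7}\right) \left(-371\right) = \left(- \frac{453}{7}\right) \left(-371\right) = 24009$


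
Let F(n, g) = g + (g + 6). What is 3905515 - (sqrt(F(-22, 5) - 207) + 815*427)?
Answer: 3557510 - I*sqrt(191) ≈ 3.5575e+6 - 13.82*I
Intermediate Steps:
F(n, g) = 6 + 2*g (F(n, g) = g + (6 + g) = 6 + 2*g)
3905515 - (sqrt(F(-22, 5) - 207) + 815*427) = 3905515 - (sqrt((6 + 2*5) - 207) + 815*427) = 3905515 - (sqrt((6 + 10) - 207) + 348005) = 3905515 - (sqrt(16 - 207) + 348005) = 3905515 - (sqrt(-191) + 348005) = 3905515 - (I*sqrt(191) + 348005) = 3905515 - (348005 + I*sqrt(191)) = 3905515 + (-348005 - I*sqrt(191)) = 3557510 - I*sqrt(191)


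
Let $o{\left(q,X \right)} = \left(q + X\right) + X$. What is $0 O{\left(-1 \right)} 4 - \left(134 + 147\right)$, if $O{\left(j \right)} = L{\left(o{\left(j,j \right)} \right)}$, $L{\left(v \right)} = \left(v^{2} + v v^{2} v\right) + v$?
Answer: $-281$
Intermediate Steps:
$o{\left(q,X \right)} = q + 2 X$ ($o{\left(q,X \right)} = \left(X + q\right) + X = q + 2 X$)
$L{\left(v \right)} = v + v^{2} + v^{4}$ ($L{\left(v \right)} = \left(v^{2} + v^{3} v\right) + v = \left(v^{2} + v^{4}\right) + v = v + v^{2} + v^{4}$)
$O{\left(j \right)} = 3 j \left(1 + 3 j + 27 j^{3}\right)$ ($O{\left(j \right)} = \left(j + 2 j\right) \left(1 + \left(j + 2 j\right) + \left(j + 2 j\right)^{3}\right) = 3 j \left(1 + 3 j + \left(3 j\right)^{3}\right) = 3 j \left(1 + 3 j + 27 j^{3}\right)$)
$0 O{\left(-1 \right)} 4 - \left(134 + 147\right) = 0 \cdot 3 \left(-1\right) \left(1 + 3 \left(-1\right) + 27 \left(-1\right)^{3}\right) 4 - \left(134 + 147\right) = 0 \cdot 3 \left(-1\right) \left(1 - 3 + 27 \left(-1\right)\right) 4 - 281 = 0 \cdot 3 \left(-1\right) \left(1 - 3 - 27\right) 4 - 281 = 0 \cdot 3 \left(-1\right) \left(-29\right) 4 - 281 = 0 \cdot 87 \cdot 4 - 281 = 0 \cdot 4 - 281 = 0 - 281 = -281$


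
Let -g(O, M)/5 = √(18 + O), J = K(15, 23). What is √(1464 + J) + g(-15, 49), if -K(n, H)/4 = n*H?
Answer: -5*√3 + 2*√21 ≈ 0.50490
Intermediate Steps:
K(n, H) = -4*H*n (K(n, H) = -4*n*H = -4*H*n)
J = -1380 (J = -4*23*15 = -1380)
g(O, M) = -5*√(18 + O)
√(1464 + J) + g(-15, 49) = √(1464 - 1380) - 5*√(18 - 15) = √84 - 5*√3 = 2*√21 - 5*√3 = -5*√3 + 2*√21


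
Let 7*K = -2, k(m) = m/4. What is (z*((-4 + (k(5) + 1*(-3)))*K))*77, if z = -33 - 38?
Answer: -17963/2 ≈ -8981.5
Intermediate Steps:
k(m) = m/4 (k(m) = m*(¼) = m/4)
K = -2/7 (K = (⅐)*(-2) = -2/7 ≈ -0.28571)
z = -71
(z*((-4 + (k(5) + 1*(-3)))*K))*77 = -71*(-4 + ((¼)*5 + 1*(-3)))*(-2)/7*77 = -71*(-4 + (5/4 - 3))*(-2)/7*77 = -71*(-4 - 7/4)*(-2)/7*77 = -(-1633)*(-2)/(4*7)*77 = -71*23/14*77 = -1633/14*77 = -17963/2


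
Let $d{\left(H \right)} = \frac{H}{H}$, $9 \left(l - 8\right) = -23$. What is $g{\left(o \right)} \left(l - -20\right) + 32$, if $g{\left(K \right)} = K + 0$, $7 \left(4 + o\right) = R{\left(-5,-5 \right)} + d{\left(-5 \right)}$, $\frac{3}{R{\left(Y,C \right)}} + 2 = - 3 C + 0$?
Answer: $- \frac{17828}{273} \approx -65.304$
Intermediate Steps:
$l = \frac{49}{9}$ ($l = 8 + \frac{1}{9} \left(-23\right) = 8 - \frac{23}{9} = \frac{49}{9} \approx 5.4444$)
$R{\left(Y,C \right)} = \frac{3}{-2 - 3 C}$ ($R{\left(Y,C \right)} = \frac{3}{-2 + \left(- 3 C + 0\right)} = \frac{3}{-2 - 3 C}$)
$d{\left(H \right)} = 1$
$o = - \frac{348}{91}$ ($o = -4 + \frac{- \frac{3}{2 + 3 \left(-5\right)} + 1}{7} = -4 + \frac{- \frac{3}{2 - 15} + 1}{7} = -4 + \frac{- \frac{3}{-13} + 1}{7} = -4 + \frac{\left(-3\right) \left(- \frac{1}{13}\right) + 1}{7} = -4 + \frac{\frac{3}{13} + 1}{7} = -4 + \frac{1}{7} \cdot \frac{16}{13} = -4 + \frac{16}{91} = - \frac{348}{91} \approx -3.8242$)
$g{\left(K \right)} = K$
$g{\left(o \right)} \left(l - -20\right) + 32 = - \frac{348 \left(\frac{49}{9} - -20\right)}{91} + 32 = - \frac{348 \left(\frac{49}{9} + 20\right)}{91} + 32 = \left(- \frac{348}{91}\right) \frac{229}{9} + 32 = - \frac{26564}{273} + 32 = - \frac{17828}{273}$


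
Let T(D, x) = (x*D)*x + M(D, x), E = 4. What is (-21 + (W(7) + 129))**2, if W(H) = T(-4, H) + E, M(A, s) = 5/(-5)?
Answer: 7225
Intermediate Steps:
M(A, s) = -1 (M(A, s) = 5*(-1/5) = -1)
T(D, x) = -1 + D*x**2 (T(D, x) = (x*D)*x - 1 = (D*x)*x - 1 = D*x**2 - 1 = -1 + D*x**2)
W(H) = 3 - 4*H**2 (W(H) = (-1 - 4*H**2) + 4 = 3 - 4*H**2)
(-21 + (W(7) + 129))**2 = (-21 + ((3 - 4*7**2) + 129))**2 = (-21 + ((3 - 4*49) + 129))**2 = (-21 + ((3 - 196) + 129))**2 = (-21 + (-193 + 129))**2 = (-21 - 64)**2 = (-85)**2 = 7225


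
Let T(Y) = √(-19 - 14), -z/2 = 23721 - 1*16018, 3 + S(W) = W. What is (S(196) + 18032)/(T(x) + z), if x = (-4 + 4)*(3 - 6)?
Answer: -280774350/237344869 - 18225*I*√33/237344869 ≈ -1.183 - 0.00044111*I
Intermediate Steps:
S(W) = -3 + W
z = -15406 (z = -2*(23721 - 1*16018) = -2*(23721 - 16018) = -2*7703 = -15406)
x = 0 (x = 0*(-3) = 0)
T(Y) = I*√33 (T(Y) = √(-33) = I*√33)
(S(196) + 18032)/(T(x) + z) = ((-3 + 196) + 18032)/(I*√33 - 15406) = (193 + 18032)/(-15406 + I*√33) = 18225/(-15406 + I*√33)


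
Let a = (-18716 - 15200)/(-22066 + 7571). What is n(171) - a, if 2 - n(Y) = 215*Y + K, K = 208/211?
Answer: -112447784771/3058445 ≈ -36766.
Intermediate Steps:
K = 208/211 (K = 208*(1/211) = 208/211 ≈ 0.98578)
n(Y) = 214/211 - 215*Y (n(Y) = 2 - (215*Y + 208/211) = 2 - (208/211 + 215*Y) = 2 + (-208/211 - 215*Y) = 214/211 - 215*Y)
a = 33916/14495 (a = -33916/(-14495) = -33916*(-1/14495) = 33916/14495 ≈ 2.3398)
n(171) - a = (214/211 - 215*171) - 1*33916/14495 = (214/211 - 36765) - 33916/14495 = -7757201/211 - 33916/14495 = -112447784771/3058445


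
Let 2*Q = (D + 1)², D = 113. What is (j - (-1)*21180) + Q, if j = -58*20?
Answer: 26518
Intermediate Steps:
j = -1160
Q = 6498 (Q = (113 + 1)²/2 = (½)*114² = (½)*12996 = 6498)
(j - (-1)*21180) + Q = (-1160 - (-1)*21180) + 6498 = (-1160 - 1*(-21180)) + 6498 = (-1160 + 21180) + 6498 = 20020 + 6498 = 26518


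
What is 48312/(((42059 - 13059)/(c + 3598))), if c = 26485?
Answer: 181671237/3625 ≈ 50116.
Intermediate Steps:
48312/(((42059 - 13059)/(c + 3598))) = 48312/(((42059 - 13059)/(26485 + 3598))) = 48312/((29000/30083)) = 48312/((29000*(1/30083))) = 48312/(29000/30083) = 48312*(30083/29000) = 181671237/3625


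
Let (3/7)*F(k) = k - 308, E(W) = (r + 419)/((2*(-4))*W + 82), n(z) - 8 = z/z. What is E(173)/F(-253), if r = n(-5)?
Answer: 214/852159 ≈ 0.00025113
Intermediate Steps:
n(z) = 9 (n(z) = 8 + z/z = 8 + 1 = 9)
r = 9
E(W) = 428/(82 - 8*W) (E(W) = (9 + 419)/((2*(-4))*W + 82) = 428/(-8*W + 82) = 428/(82 - 8*W))
F(k) = -2156/3 + 7*k/3 (F(k) = 7*(k - 308)/3 = 7*(-308 + k)/3 = -2156/3 + 7*k/3)
E(173)/F(-253) = (-214/(-41 + 4*173))/(-2156/3 + (7/3)*(-253)) = (-214/(-41 + 692))/(-2156/3 - 1771/3) = -214/651/(-1309) = -214*1/651*(-1/1309) = -214/651*(-1/1309) = 214/852159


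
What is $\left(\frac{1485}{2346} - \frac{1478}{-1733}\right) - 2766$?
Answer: $- \frac{3746486165}{1355206} \approx -2764.5$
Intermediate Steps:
$\left(\frac{1485}{2346} - \frac{1478}{-1733}\right) - 2766 = \left(1485 \cdot \frac{1}{2346} - - \frac{1478}{1733}\right) - 2766 = \left(\frac{495}{782} + \frac{1478}{1733}\right) - 2766 = \frac{2013631}{1355206} - 2766 = - \frac{3746486165}{1355206}$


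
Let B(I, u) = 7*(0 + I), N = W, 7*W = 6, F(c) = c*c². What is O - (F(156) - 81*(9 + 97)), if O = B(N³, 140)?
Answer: -185603454/49 ≈ -3.7878e+6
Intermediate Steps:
F(c) = c³
W = 6/7 (W = (⅐)*6 = 6/7 ≈ 0.85714)
N = 6/7 ≈ 0.85714
B(I, u) = 7*I
O = 216/49 (O = 7*(6/7)³ = 7*(216/343) = 216/49 ≈ 4.4082)
O - (F(156) - 81*(9 + 97)) = 216/49 - (156³ - 81*(9 + 97)) = 216/49 - (3796416 - 81*106) = 216/49 - (3796416 - 1*8586) = 216/49 - (3796416 - 8586) = 216/49 - 1*3787830 = 216/49 - 3787830 = -185603454/49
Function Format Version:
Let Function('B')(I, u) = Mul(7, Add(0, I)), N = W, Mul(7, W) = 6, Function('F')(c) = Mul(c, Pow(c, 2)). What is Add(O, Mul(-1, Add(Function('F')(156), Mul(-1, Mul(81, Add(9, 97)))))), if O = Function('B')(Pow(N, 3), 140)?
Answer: Rational(-185603454, 49) ≈ -3.7878e+6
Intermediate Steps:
Function('F')(c) = Pow(c, 3)
W = Rational(6, 7) (W = Mul(Rational(1, 7), 6) = Rational(6, 7) ≈ 0.85714)
N = Rational(6, 7) ≈ 0.85714
Function('B')(I, u) = Mul(7, I)
O = Rational(216, 49) (O = Mul(7, Pow(Rational(6, 7), 3)) = Mul(7, Rational(216, 343)) = Rational(216, 49) ≈ 4.4082)
Add(O, Mul(-1, Add(Function('F')(156), Mul(-1, Mul(81, Add(9, 97)))))) = Add(Rational(216, 49), Mul(-1, Add(Pow(156, 3), Mul(-1, Mul(81, Add(9, 97)))))) = Add(Rational(216, 49), Mul(-1, Add(3796416, Mul(-1, Mul(81, 106))))) = Add(Rational(216, 49), Mul(-1, Add(3796416, Mul(-1, 8586)))) = Add(Rational(216, 49), Mul(-1, Add(3796416, -8586))) = Add(Rational(216, 49), Mul(-1, 3787830)) = Add(Rational(216, 49), -3787830) = Rational(-185603454, 49)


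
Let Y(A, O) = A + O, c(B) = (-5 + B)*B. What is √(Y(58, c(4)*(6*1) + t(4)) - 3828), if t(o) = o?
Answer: I*√3790 ≈ 61.563*I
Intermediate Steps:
c(B) = B*(-5 + B)
√(Y(58, c(4)*(6*1) + t(4)) - 3828) = √((58 + ((4*(-5 + 4))*(6*1) + 4)) - 3828) = √((58 + ((4*(-1))*6 + 4)) - 3828) = √((58 + (-4*6 + 4)) - 3828) = √((58 + (-24 + 4)) - 3828) = √((58 - 20) - 3828) = √(38 - 3828) = √(-3790) = I*√3790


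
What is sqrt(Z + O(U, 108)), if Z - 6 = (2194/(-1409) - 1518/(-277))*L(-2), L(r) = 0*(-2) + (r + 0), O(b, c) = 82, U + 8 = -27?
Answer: 4*sqrt(763109069753)/390293 ≈ 8.9529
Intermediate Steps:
U = -35 (U = -8 - 27 = -35)
L(r) = r (L(r) = 0 + r = r)
Z = -720490/390293 (Z = 6 + (2194/(-1409) - 1518/(-277))*(-2) = 6 + (2194*(-1/1409) - 1518*(-1/277))*(-2) = 6 + (-2194/1409 + 1518/277)*(-2) = 6 + (1531124/390293)*(-2) = 6 - 3062248/390293 = -720490/390293 ≈ -1.8460)
sqrt(Z + O(U, 108)) = sqrt(-720490/390293 + 82) = sqrt(31283536/390293) = 4*sqrt(763109069753)/390293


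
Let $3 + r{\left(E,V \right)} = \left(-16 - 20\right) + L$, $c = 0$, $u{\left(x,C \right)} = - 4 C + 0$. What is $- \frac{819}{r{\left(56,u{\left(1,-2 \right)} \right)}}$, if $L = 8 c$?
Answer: $21$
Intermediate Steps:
$u{\left(x,C \right)} = - 4 C$
$L = 0$ ($L = 8 \cdot 0 = 0$)
$r{\left(E,V \right)} = -39$ ($r{\left(E,V \right)} = -3 + \left(\left(-16 - 20\right) + 0\right) = -3 + \left(-36 + 0\right) = -3 - 36 = -39$)
$- \frac{819}{r{\left(56,u{\left(1,-2 \right)} \right)}} = - \frac{819}{-39} = \left(-819\right) \left(- \frac{1}{39}\right) = 21$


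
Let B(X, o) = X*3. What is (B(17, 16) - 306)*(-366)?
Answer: 93330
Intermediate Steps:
B(X, o) = 3*X
(B(17, 16) - 306)*(-366) = (3*17 - 306)*(-366) = (51 - 306)*(-366) = -255*(-366) = 93330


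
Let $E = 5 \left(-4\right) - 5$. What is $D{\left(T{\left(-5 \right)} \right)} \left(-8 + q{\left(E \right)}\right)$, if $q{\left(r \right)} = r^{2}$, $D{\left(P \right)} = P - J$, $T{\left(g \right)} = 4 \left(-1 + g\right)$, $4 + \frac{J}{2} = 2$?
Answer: $-12340$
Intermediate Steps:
$J = -4$ ($J = -8 + 2 \cdot 2 = -8 + 4 = -4$)
$E = -25$ ($E = -20 - 5 = -25$)
$T{\left(g \right)} = -4 + 4 g$
$D{\left(P \right)} = 4 + P$ ($D{\left(P \right)} = P - -4 = P + 4 = 4 + P$)
$D{\left(T{\left(-5 \right)} \right)} \left(-8 + q{\left(E \right)}\right) = \left(4 + \left(-4 + 4 \left(-5\right)\right)\right) \left(-8 + \left(-25\right)^{2}\right) = \left(4 - 24\right) \left(-8 + 625\right) = \left(4 - 24\right) 617 = \left(-20\right) 617 = -12340$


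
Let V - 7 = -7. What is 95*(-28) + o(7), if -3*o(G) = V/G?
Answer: -2660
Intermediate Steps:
V = 0 (V = 7 - 7 = 0)
o(G) = 0 (o(G) = -0/G = -⅓*0 = 0)
95*(-28) + o(7) = 95*(-28) + 0 = -2660 + 0 = -2660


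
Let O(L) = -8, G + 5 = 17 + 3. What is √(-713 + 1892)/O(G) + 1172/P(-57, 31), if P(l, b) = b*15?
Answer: 1172/465 - 3*√131/8 ≈ -1.7716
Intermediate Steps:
G = 15 (G = -5 + (17 + 3) = -5 + 20 = 15)
P(l, b) = 15*b
√(-713 + 1892)/O(G) + 1172/P(-57, 31) = √(-713 + 1892)/(-8) + 1172/((15*31)) = √1179*(-⅛) + 1172/465 = (3*√131)*(-⅛) + 1172*(1/465) = -3*√131/8 + 1172/465 = 1172/465 - 3*√131/8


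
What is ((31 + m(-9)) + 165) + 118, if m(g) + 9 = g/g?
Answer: 306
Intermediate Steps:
m(g) = -8 (m(g) = -9 + g/g = -9 + 1 = -8)
((31 + m(-9)) + 165) + 118 = ((31 - 8) + 165) + 118 = (23 + 165) + 118 = 188 + 118 = 306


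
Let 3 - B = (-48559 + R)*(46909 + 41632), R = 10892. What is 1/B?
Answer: 1/3335073850 ≈ 2.9984e-10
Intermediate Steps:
B = 3335073850 (B = 3 - (-48559 + 10892)*(46909 + 41632) = 3 - (-37667)*88541 = 3 - 1*(-3335073847) = 3 + 3335073847 = 3335073850)
1/B = 1/3335073850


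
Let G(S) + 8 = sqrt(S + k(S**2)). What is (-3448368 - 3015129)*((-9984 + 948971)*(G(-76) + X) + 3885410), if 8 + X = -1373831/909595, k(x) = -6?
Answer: 73822352844993651039/909595 - 6069139657539*I*sqrt(82) ≈ 8.116e+13 - 5.4958e+13*I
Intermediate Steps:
X = -8650591/909595 (X = -8 - 1373831/909595 = -8650591/909595 ≈ -9.5104)
G(S) = -8 + sqrt(-6 + S) (G(S) = -8 + sqrt(S - 6) = -8 + sqrt(-6 + S))
(-3448368 - 3015129)*((-9984 + 948971)*(G(-76) + X) + 3885410) = (-3448368 - 3015129)*((-9984 + 948971)*((-8 + sqrt(-6 - 76)) - 8650591/909595) + 3885410) = -6463497*(938987*((-8 + sqrt(-82)) - 8650591/909595) + 3885410) = -6463497*(938987*((-8 + I*sqrt(82)) - 8650591/909595) + 3885410) = -6463497*(938987*(-15927351/909595 + I*sqrt(82)) + 3885410) = -6463497*((-14955575533437/909595 + 938987*I*sqrt(82)) + 3885410) = -6463497*(-11421426024487/909595 + 938987*I*sqrt(82)) = 73822352844993651039/909595 - 6069139657539*I*sqrt(82)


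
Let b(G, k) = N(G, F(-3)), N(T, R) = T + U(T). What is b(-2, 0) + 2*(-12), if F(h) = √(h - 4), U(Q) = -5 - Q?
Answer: -29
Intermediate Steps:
F(h) = √(-4 + h)
N(T, R) = -5 (N(T, R) = T + (-5 - T) = -5)
b(G, k) = -5
b(-2, 0) + 2*(-12) = -5 + 2*(-12) = -5 - 24 = -29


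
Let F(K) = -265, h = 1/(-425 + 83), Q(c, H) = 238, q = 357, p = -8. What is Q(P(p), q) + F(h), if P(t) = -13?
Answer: -27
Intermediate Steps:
h = -1/342 (h = 1/(-342) = -1/342 ≈ -0.0029240)
Q(P(p), q) + F(h) = 238 - 265 = -27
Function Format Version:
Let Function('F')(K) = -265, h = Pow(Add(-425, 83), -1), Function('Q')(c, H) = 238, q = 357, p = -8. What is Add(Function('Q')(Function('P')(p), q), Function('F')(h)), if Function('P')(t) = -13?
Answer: -27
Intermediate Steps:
h = Rational(-1, 342) (h = Pow(-342, -1) = Rational(-1, 342) ≈ -0.0029240)
Add(Function('Q')(Function('P')(p), q), Function('F')(h)) = Add(238, -265) = -27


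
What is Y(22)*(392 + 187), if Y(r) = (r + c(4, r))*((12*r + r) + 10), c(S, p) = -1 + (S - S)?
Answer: 3599064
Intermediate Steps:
c(S, p) = -1 (c(S, p) = -1 + 0 = -1)
Y(r) = (-1 + r)*(10 + 13*r) (Y(r) = (r - 1)*((12*r + r) + 10) = (-1 + r)*(13*r + 10) = (-1 + r)*(10 + 13*r))
Y(22)*(392 + 187) = (-10 - 3*22 + 13*22²)*(392 + 187) = (-10 - 66 + 13*484)*579 = (-10 - 66 + 6292)*579 = 6216*579 = 3599064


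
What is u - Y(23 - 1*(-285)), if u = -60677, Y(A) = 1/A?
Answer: -18688517/308 ≈ -60677.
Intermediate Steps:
u - Y(23 - 1*(-285)) = -60677 - 1/(23 - 1*(-285)) = -60677 - 1/(23 + 285) = -60677 - 1/308 = -18688517/308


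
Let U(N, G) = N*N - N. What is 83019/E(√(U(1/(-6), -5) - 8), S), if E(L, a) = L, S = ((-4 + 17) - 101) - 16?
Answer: -498114*I*√281/281 ≈ -29715.0*I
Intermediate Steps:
S = -104 (S = (13 - 101) - 16 = -88 - 16 = -104)
U(N, G) = N² - N
83019/E(√(U(1/(-6), -5) - 8), S) = 83019/(√((-1 + 1/(-6))/(-6) - 8)) = 83019/(√(-(-1 - ⅙)/6 - 8)) = 83019/(√(-⅙*(-7/6) - 8)) = 83019/(√(7/36 - 8)) = 83019/(√(-281/36)) = 83019/((I*√281/6)) = 83019*(-6*I*√281/281) = -498114*I*√281/281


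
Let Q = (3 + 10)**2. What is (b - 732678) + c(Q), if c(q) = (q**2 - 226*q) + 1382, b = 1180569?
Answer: 439640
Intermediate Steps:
Q = 169 (Q = 13**2 = 169)
c(q) = 1382 + q**2 - 226*q
(b - 732678) + c(Q) = (1180569 - 732678) + (1382 + 169**2 - 226*169) = 447891 + (1382 + 28561 - 38194) = 447891 - 8251 = 439640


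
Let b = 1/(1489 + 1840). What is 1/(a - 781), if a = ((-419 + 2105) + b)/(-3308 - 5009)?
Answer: -27687293/21629388528 ≈ -0.0012801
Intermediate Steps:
b = 1/3329 ≈ 0.00030039
a = -5612695/27687293 (a = ((-419 + 2105) + 1/3329)/(-3308 - 5009) = (1686 + 1/3329)/(-8317) = (5612695/3329)*(-1/8317) = -5612695/27687293 ≈ -0.20272)
1/(a - 781) = 1/(-5612695/27687293 - 781) = 1/(-21629388528/27687293) = -27687293/21629388528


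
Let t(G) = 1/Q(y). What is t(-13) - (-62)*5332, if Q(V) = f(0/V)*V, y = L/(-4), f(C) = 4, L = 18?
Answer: 5950511/18 ≈ 3.3058e+5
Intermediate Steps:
y = -9/2 (y = 18/(-4) = 18*(-¼) = -9/2 ≈ -4.5000)
Q(V) = 4*V
t(G) = -1/18 (t(G) = 1/(4*(-9/2)) = 1/(-18) = -1/18)
t(-13) - (-62)*5332 = -1/18 - (-62)*5332 = -1/18 - 1*(-330584) = -1/18 + 330584 = 5950511/18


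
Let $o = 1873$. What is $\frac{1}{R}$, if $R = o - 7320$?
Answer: $- \frac{1}{5447} \approx -0.00018359$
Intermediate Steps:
$R = -5447$ ($R = 1873 - 7320 = -5447$)
$\frac{1}{R} = \frac{1}{-5447} = - \frac{1}{5447}$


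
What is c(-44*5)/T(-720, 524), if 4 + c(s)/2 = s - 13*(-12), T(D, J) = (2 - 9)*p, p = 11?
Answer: 136/77 ≈ 1.7662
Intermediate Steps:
T(D, J) = -77 (T(D, J) = (2 - 9)*11 = -7*11 = -77)
c(s) = 304 + 2*s (c(s) = -8 + 2*(s - 13*(-12)) = -8 + 2*(s + 156) = -8 + 2*(156 + s) = -8 + (312 + 2*s) = 304 + 2*s)
c(-44*5)/T(-720, 524) = (304 + 2*(-44*5))/(-77) = (304 + 2*(-220))*(-1/77) = (304 - 440)*(-1/77) = -136*(-1/77) = 136/77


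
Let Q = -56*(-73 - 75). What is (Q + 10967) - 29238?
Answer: -9983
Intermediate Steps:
Q = 8288 (Q = -56*(-148) = 8288)
(Q + 10967) - 29238 = (8288 + 10967) - 29238 = 19255 - 29238 = -9983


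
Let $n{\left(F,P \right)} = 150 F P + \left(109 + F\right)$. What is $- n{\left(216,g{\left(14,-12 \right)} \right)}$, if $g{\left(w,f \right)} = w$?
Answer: $-453925$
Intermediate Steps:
$n{\left(F,P \right)} = 109 + F + 150 F P$ ($n{\left(F,P \right)} = 150 F P + \left(109 + F\right) = 109 + F + 150 F P$)
$- n{\left(216,g{\left(14,-12 \right)} \right)} = - (109 + 216 + 150 \cdot 216 \cdot 14) = - (109 + 216 + 453600) = \left(-1\right) 453925 = -453925$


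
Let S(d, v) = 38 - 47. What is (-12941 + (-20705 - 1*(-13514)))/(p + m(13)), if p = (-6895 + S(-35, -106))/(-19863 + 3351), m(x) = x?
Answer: -41552448/27695 ≈ -1500.4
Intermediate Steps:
S(d, v) = -9
p = 863/2064 (p = (-6895 - 9)/(-19863 + 3351) = -6904/(-16512) = -6904*(-1/16512) = 863/2064 ≈ 0.41812)
(-12941 + (-20705 - 1*(-13514)))/(p + m(13)) = (-12941 + (-20705 - 1*(-13514)))/(863/2064 + 13) = (-12941 + (-20705 + 13514))/(27695/2064) = (-12941 - 7191)*(2064/27695) = -20132*2064/27695 = -41552448/27695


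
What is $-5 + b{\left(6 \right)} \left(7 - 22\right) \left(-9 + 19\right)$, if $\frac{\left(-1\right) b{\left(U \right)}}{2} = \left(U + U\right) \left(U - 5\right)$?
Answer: $3595$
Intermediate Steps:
$b{\left(U \right)} = - 4 U \left(-5 + U\right)$ ($b{\left(U \right)} = - 2 \left(U + U\right) \left(U - 5\right) = - 2 \cdot 2 U \left(-5 + U\right) = - 4 U \left(-5 + U\right)$)
$-5 + b{\left(6 \right)} \left(7 - 22\right) \left(-9 + 19\right) = -5 + 4 \cdot 6 \left(5 - 6\right) \left(7 - 22\right) \left(-9 + 19\right) = -5 + 4 \cdot 6 \left(5 - 6\right) \left(\left(-15\right) 10\right) = -5 + 4 \cdot 6 \left(-1\right) \left(-150\right) = -5 - -3600 = -5 + 3600 = 3595$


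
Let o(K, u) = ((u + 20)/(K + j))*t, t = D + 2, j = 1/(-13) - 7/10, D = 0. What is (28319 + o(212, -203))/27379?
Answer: 259187947/250599987 ≈ 1.0343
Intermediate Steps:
j = -101/130 (j = 1*(-1/13) - 7*⅒ = -1/13 - 7/10 = -101/130 ≈ -0.77692)
t = 2 (t = 0 + 2 = 2)
o(K, u) = 2*(20 + u)/(-101/130 + K) (o(K, u) = ((u + 20)/(K - 101/130))*2 = ((20 + u)/(-101/130 + K))*2 = 2*(20 + u)/(-101/130 + K))
(28319 + o(212, -203))/27379 = (28319 + 260*(20 - 203)/(-101 + 130*212))/27379 = (28319 + 260*(-183)/(-101 + 27560))*(1/27379) = (28319 + 260*(-183)/27459)*(1/27379) = (28319 + 260*(1/27459)*(-183))*(1/27379) = (28319 - 15860/9153)*(1/27379) = (259187947/9153)*(1/27379) = 259187947/250599987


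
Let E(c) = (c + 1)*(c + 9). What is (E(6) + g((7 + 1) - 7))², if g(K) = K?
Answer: 11236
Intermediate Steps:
E(c) = (1 + c)*(9 + c)
(E(6) + g((7 + 1) - 7))² = ((9 + 6² + 10*6) + ((7 + 1) - 7))² = ((9 + 36 + 60) + (8 - 7))² = (105 + 1)² = 106² = 11236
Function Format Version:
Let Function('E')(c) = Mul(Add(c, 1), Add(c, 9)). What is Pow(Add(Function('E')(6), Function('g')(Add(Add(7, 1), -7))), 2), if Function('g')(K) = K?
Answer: 11236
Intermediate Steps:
Function('E')(c) = Mul(Add(1, c), Add(9, c))
Pow(Add(Function('E')(6), Function('g')(Add(Add(7, 1), -7))), 2) = Pow(Add(Add(9, Pow(6, 2), Mul(10, 6)), Add(Add(7, 1), -7)), 2) = Pow(Add(Add(9, 36, 60), Add(8, -7)), 2) = Pow(Add(105, 1), 2) = Pow(106, 2) = 11236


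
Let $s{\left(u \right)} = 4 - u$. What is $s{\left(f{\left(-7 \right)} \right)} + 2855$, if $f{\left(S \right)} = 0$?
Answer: $2859$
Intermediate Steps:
$s{\left(f{\left(-7 \right)} \right)} + 2855 = \left(4 - 0\right) + 2855 = \left(4 + 0\right) + 2855 = 4 + 2855 = 2859$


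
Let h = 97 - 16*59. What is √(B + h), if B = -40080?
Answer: I*√40927 ≈ 202.3*I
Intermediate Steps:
h = -847 (h = 97 - 944 = -847)
√(B + h) = √(-40080 - 847) = √(-40927) = I*√40927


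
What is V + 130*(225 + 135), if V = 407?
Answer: 47207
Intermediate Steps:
V + 130*(225 + 135) = 407 + 130*(225 + 135) = 407 + 130*360 = 407 + 46800 = 47207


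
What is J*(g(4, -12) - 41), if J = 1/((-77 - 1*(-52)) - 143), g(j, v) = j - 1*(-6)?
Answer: 31/168 ≈ 0.18452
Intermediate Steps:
g(j, v) = 6 + j (g(j, v) = j + 6 = 6 + j)
J = -1/168 (J = 1/((-77 + 52) - 143) = 1/(-25 - 143) = 1/(-168) = -1/168 ≈ -0.0059524)
J*(g(4, -12) - 41) = -((6 + 4) - 41)/168 = -(10 - 41)/168 = -1/168*(-31) = 31/168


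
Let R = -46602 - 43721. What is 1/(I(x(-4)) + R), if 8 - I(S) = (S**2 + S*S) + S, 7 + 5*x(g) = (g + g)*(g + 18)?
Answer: -25/2285602 ≈ -1.0938e-5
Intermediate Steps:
x(g) = -7/5 + 2*g*(18 + g)/5 (x(g) = -7/5 + ((g + g)*(g + 18))/5 = -7/5 + ((2*g)*(18 + g))/5 = -7/5 + (2*g*(18 + g))/5 = -7/5 + 2*g*(18 + g)/5)
I(S) = 8 - S - 2*S**2 (I(S) = 8 - ((S**2 + S*S) + S) = 8 - ((S**2 + S**2) + S) = 8 - (2*S**2 + S) = 8 - (S + 2*S**2) = 8 + (-S - 2*S**2) = 8 - S - 2*S**2)
R = -90323
1/(I(x(-4)) + R) = 1/((8 - (-7/5 + (2/5)*(-4)**2 + (36/5)*(-4)) - 2*(-7/5 + (2/5)*(-4)**2 + (36/5)*(-4))**2) - 90323) = 1/((8 - (-7/5 + (2/5)*16 - 144/5) - 2*(-7/5 + (2/5)*16 - 144/5)**2) - 90323) = 1/((8 - (-7/5 + 32/5 - 144/5) - 2*(-7/5 + 32/5 - 144/5)**2) - 90323) = 1/((8 - 1*(-119/5) - 2*(-119/5)**2) - 90323) = 1/((8 + 119/5 - 2*14161/25) - 90323) = 1/((8 + 119/5 - 28322/25) - 90323) = 1/(-27527/25 - 90323) = 1/(-2285602/25) = -25/2285602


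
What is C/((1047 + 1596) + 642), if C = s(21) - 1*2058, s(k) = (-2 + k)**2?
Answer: -1697/3285 ≈ -0.51659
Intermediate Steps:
C = -1697 (C = (-2 + 21)**2 - 1*2058 = 19**2 - 2058 = 361 - 2058 = -1697)
C/((1047 + 1596) + 642) = -1697/((1047 + 1596) + 642) = -1697/(2643 + 642) = -1697/3285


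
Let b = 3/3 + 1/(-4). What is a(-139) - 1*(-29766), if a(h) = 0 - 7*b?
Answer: 119043/4 ≈ 29761.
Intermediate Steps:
b = 3/4 (b = 3*(1/3) + 1*(-1/4) = 1 - 1/4 = 3/4 ≈ 0.75000)
a(h) = -21/4 (a(h) = 0 - 7*3/4 = 0 - 21/4 = -21/4)
a(-139) - 1*(-29766) = -21/4 - 1*(-29766) = -21/4 + 29766 = 119043/4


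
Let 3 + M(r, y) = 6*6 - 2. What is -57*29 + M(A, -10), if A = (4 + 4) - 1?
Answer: -1622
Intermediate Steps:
A = 7 (A = 8 - 1 = 7)
M(r, y) = 31 (M(r, y) = -3 + (6*6 - 2) = -3 + (36 - 2) = -3 + 34 = 31)
-57*29 + M(A, -10) = -57*29 + 31 = -1653 + 31 = -1622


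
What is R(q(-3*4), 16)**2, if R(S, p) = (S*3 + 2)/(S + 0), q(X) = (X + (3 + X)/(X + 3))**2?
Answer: 133225/14641 ≈ 9.0994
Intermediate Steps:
q(X) = (1 + X)**2 (q(X) = (X + (3 + X)/(3 + X))**2 = (X + 1)**2 = (1 + X)**2)
R(S, p) = (2 + 3*S)/S (R(S, p) = (3*S + 2)/S = (2 + 3*S)/S)
R(q(-3*4), 16)**2 = (3 + 2/(1 + (-3*4)**2 + 2*(-3*4)))**2 = (3 + 2/(1 + (-12)**2 + 2*(-12)))**2 = (3 + 2/(1 + 144 - 24))**2 = (3 + 2/121)**2 = (365/121)**2 = 133225/14641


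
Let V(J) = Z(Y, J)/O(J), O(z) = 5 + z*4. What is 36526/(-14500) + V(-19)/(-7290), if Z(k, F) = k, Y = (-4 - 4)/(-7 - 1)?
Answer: -472636946/187626375 ≈ -2.5190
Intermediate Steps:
Y = 1 (Y = -8/(-8) = -8*(-⅛) = 1)
O(z) = 5 + 4*z
V(J) = 1/(5 + 4*J)
36526/(-14500) + V(-19)/(-7290) = 36526/(-14500) + 1/((5 + 4*(-19))*(-7290)) = 36526*(-1/14500) - 1/7290/(5 - 76) = -18263/7250 - 1/7290/(-71) = -18263/7250 - 1/71*(-1/7290) = -18263/7250 + 1/517590 = -472636946/187626375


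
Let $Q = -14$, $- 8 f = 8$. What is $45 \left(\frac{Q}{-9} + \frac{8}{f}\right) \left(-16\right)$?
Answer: $4640$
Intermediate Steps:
$f = -1$ ($f = \left(- \frac{1}{8}\right) 8 = -1$)
$45 \left(\frac{Q}{-9} + \frac{8}{f}\right) \left(-16\right) = 45 \left(- \frac{14}{-9} + \frac{8}{-1}\right) \left(-16\right) = 45 \left(\left(-14\right) \left(- \frac{1}{9}\right) + 8 \left(-1\right)\right) \left(-16\right) = 45 \left(\frac{14}{9} - 8\right) \left(-16\right) = 45 \left(- \frac{58}{9}\right) \left(-16\right) = \left(-290\right) \left(-16\right) = 4640$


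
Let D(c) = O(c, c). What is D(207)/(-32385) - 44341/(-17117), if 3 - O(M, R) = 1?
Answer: 1435949051/554334045 ≈ 2.5904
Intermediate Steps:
O(M, R) = 2 (O(M, R) = 3 - 1*1 = 3 - 1 = 2)
D(c) = 2
D(207)/(-32385) - 44341/(-17117) = 2/(-32385) - 44341/(-17117) = 2*(-1/32385) - 44341*(-1/17117) = -2/32385 + 44341/17117 = 1435949051/554334045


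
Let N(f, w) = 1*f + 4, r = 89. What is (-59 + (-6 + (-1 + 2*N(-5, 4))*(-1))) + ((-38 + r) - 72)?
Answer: -83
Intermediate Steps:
N(f, w) = 4 + f (N(f, w) = f + 4 = 4 + f)
(-59 + (-6 + (-1 + 2*N(-5, 4))*(-1))) + ((-38 + r) - 72) = (-59 + (-6 + (-1 + 2*(4 - 5))*(-1))) + ((-38 + 89) - 72) = (-59 + (-6 + (-1 + 2*(-1))*(-1))) + (51 - 72) = (-59 + (-6 + (-1 - 2)*(-1))) - 21 = (-59 + (-6 - 3*(-1))) - 21 = (-59 + (-6 + 3)) - 21 = (-59 - 3) - 21 = -62 - 21 = -83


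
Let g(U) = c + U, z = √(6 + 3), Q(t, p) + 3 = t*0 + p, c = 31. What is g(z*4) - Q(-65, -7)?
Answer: 53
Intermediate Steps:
Q(t, p) = -3 + p (Q(t, p) = -3 + (t*0 + p) = -3 + (0 + p) = -3 + p)
z = 3 (z = √9 = 3)
g(U) = 31 + U
g(z*4) - Q(-65, -7) = (31 + 3*4) - (-3 - 7) = (31 + 12) - 1*(-10) = 43 + 10 = 53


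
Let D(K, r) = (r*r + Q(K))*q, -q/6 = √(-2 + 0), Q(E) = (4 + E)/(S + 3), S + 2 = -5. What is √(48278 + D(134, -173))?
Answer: √(48278 - 179367*I*√2) ≈ 391.47 - 323.99*I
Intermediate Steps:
S = -7 (S = -2 - 5 = -7)
Q(E) = -1 - E/4 (Q(E) = (4 + E)/(-7 + 3) = (4 + E)/(-4) = (4 + E)*(-¼) = -1 - E/4)
q = -6*I*√2 (q = -6*√(-2 + 0) = -6*I*√2 ≈ -8.4853*I)
D(K, r) = -6*I*√2*(-1 + r² - K/4) (D(K, r) = (r*r + (-1 - K/4))*(-6*I*√2) = (r² + (-1 - K/4))*(-6*I*√2) = (-1 + r² - K/4)*(-6*I*√2) = -6*I*√2*(-1 + r² - K/4))
√(48278 + D(134, -173)) = √(48278 + 3*I*√2*(4 + 134 - 4*(-173)²)/2) = √(48278 + 3*I*√2*(4 + 134 - 4*29929)/2) = √(48278 + 3*I*√2*(4 + 134 - 119716)/2) = √(48278 + (3/2)*I*√2*(-119578)) = √(48278 - 179367*I*√2)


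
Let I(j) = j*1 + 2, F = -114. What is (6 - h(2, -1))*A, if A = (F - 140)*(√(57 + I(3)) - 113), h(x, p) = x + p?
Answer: 143510 - 1270*√62 ≈ 1.3351e+5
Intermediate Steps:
h(x, p) = p + x
I(j) = 2 + j (I(j) = j + 2 = 2 + j)
A = 28702 - 254*√62 (A = (-114 - 140)*(√(57 + (2 + 3)) - 113) = -254*(√(57 + 5) - 113) = -254*(√62 - 113) = -254*(-113 + √62) = 28702 - 254*√62 ≈ 26702.)
(6 - h(2, -1))*A = (6 - (-1 + 2))*(28702 - 254*√62) = (6 - 1*1)*(28702 - 254*√62) = (6 - 1)*(28702 - 254*√62) = 5*(28702 - 254*√62) = 143510 - 1270*√62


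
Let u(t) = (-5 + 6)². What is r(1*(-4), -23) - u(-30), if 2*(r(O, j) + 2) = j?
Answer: -29/2 ≈ -14.500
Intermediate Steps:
u(t) = 1 (u(t) = 1² = 1)
r(O, j) = -2 + j/2
r(1*(-4), -23) - u(-30) = (-2 + (½)*(-23)) - 1*1 = (-2 - 23/2) - 1 = -27/2 - 1 = -29/2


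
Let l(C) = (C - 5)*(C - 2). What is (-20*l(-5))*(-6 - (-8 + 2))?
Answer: 0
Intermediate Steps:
l(C) = (-5 + C)*(-2 + C)
(-20*l(-5))*(-6 - (-8 + 2)) = (-20*(10 + (-5)**2 - 7*(-5)))*(-6 - (-8 + 2)) = (-20*(10 + 25 + 35))*(-6 - 1*(-6)) = (-20*70)*(-6 + 6) = -1400*0 = 0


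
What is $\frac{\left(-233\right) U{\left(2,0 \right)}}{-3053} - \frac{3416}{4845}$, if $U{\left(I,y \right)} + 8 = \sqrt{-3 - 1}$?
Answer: $- \frac{19460128}{14791785} + \frac{466 i}{3053} \approx -1.3156 + 0.15264 i$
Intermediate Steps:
$U{\left(I,y \right)} = -8 + 2 i$ ($U{\left(I,y \right)} = -8 + \sqrt{-3 - 1} = -8 + \sqrt{-4} = -8 + 2 i$)
$\frac{\left(-233\right) U{\left(2,0 \right)}}{-3053} - \frac{3416}{4845} = \frac{\left(-233\right) \left(-8 + 2 i\right)}{-3053} - \frac{3416}{4845} = \left(1864 - 466 i\right) \left(- \frac{1}{3053}\right) - \frac{3416}{4845} = \left(- \frac{1864}{3053} + \frac{466 i}{3053}\right) - \frac{3416}{4845} = - \frac{19460128}{14791785} + \frac{466 i}{3053}$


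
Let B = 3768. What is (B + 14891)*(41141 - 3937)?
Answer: 694189436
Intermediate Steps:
(B + 14891)*(41141 - 3937) = (3768 + 14891)*(41141 - 3937) = 18659*37204 = 694189436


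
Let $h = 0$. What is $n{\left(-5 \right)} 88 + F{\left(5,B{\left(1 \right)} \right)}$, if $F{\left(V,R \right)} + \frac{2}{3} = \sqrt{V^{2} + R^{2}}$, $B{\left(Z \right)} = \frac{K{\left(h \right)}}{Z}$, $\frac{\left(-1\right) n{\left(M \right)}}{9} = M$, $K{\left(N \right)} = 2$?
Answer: $\frac{11878}{3} + \sqrt{29} \approx 3964.7$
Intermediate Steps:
$n{\left(M \right)} = - 9 M$
$B{\left(Z \right)} = \frac{2}{Z}$
$F{\left(V,R \right)} = - \frac{2}{3} + \sqrt{R^{2} + V^{2}}$ ($F{\left(V,R \right)} = - \frac{2}{3} + \sqrt{V^{2} + R^{2}} = - \frac{2}{3} + \sqrt{R^{2} + V^{2}}$)
$n{\left(-5 \right)} 88 + F{\left(5,B{\left(1 \right)} \right)} = \left(-9\right) \left(-5\right) 88 - \left(\frac{2}{3} - \sqrt{\left(\frac{2}{1}\right)^{2} + 5^{2}}\right) = 45 \cdot 88 - \left(\frac{2}{3} - \sqrt{\left(2 \cdot 1\right)^{2} + 25}\right) = 3960 - \left(\frac{2}{3} - \sqrt{2^{2} + 25}\right) = 3960 - \left(\frac{2}{3} - \sqrt{4 + 25}\right) = 3960 - \left(\frac{2}{3} - \sqrt{29}\right) = \frac{11878}{3} + \sqrt{29}$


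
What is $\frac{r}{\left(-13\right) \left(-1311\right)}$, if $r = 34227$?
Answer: $\frac{11409}{5681} \approx 2.0083$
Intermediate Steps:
$\frac{r}{\left(-13\right) \left(-1311\right)} = \frac{34227}{\left(-13\right) \left(-1311\right)} = \frac{34227}{17043} = 34227 \cdot \frac{1}{17043} = \frac{11409}{5681}$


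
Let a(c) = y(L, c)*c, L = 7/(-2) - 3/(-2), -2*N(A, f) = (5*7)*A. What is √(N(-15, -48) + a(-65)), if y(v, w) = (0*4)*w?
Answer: 5*√42/2 ≈ 16.202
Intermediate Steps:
N(A, f) = -35*A/2 (N(A, f) = -5*7*A/2 = -35*A/2)
L = -2 (L = 7*(-½) - 3*(-½) = -7/2 + 3/2 = -2)
y(v, w) = 0 (y(v, w) = 0*w = 0)
a(c) = 0 (a(c) = 0*c = 0)
√(N(-15, -48) + a(-65)) = √(-35/2*(-15) + 0) = √(525/2 + 0) = √(525/2) = 5*√42/2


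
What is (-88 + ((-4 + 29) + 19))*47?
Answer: -2068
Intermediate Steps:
(-88 + ((-4 + 29) + 19))*47 = (-88 + (25 + 19))*47 = (-88 + 44)*47 = -44*47 = -2068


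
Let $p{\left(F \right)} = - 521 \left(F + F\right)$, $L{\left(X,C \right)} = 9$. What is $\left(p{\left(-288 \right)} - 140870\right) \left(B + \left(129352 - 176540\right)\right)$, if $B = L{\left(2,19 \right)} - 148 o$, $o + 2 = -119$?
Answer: $-4660704246$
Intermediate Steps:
$o = -121$ ($o = -2 - 119 = -121$)
$B = 17917$ ($B = 9 - -17908 = 9 + 17908 = 17917$)
$p{\left(F \right)} = - 1042 F$ ($p{\left(F \right)} = - 521 \cdot 2 F = - 1042 F$)
$\left(p{\left(-288 \right)} - 140870\right) \left(B + \left(129352 - 176540\right)\right) = \left(\left(-1042\right) \left(-288\right) - 140870\right) \left(17917 + \left(129352 - 176540\right)\right) = \left(300096 - 140870\right) \left(17917 + \left(129352 - 176540\right)\right) = 159226 \left(17917 - 47188\right) = 159226 \left(-29271\right) = -4660704246$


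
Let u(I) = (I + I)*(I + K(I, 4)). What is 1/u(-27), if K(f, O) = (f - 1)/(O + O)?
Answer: 1/1647 ≈ 0.00060716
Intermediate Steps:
K(f, O) = (-1 + f)/(2*O) (K(f, O) = (-1 + f)/((2*O)) = (-1 + f)*(1/(2*O)) = (-1 + f)/(2*O))
u(I) = 2*I*(-1/8 + 9*I/8) (u(I) = (I + I)*(I + (1/2)*(-1 + I)/4) = (2*I)*(I + (1/2)*(1/4)*(-1 + I)) = (2*I)*(I + (-1/8 + I/8)) = (2*I)*(-1/8 + 9*I/8) = 2*I*(-1/8 + 9*I/8))
1/u(-27) = 1/((1/4)*(-27)*(-1 + 9*(-27))) = 1/((1/4)*(-27)*(-1 - 243)) = 1/((1/4)*(-27)*(-244)) = 1/1647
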